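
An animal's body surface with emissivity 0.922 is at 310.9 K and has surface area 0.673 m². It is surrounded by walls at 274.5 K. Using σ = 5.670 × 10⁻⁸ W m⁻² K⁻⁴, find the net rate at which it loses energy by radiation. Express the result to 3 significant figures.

Area A = 0.673 m².
Net radiated power P_net = εσA(T⁴ − T₀⁴) = 0.922×5.670×10⁻⁸×0.673×(310.9⁴ − 274.5⁴).
T⁴ − T₀⁴ = 9.34293×10⁹ − 5.67766×10⁹ = 3.66527×10⁹ K⁴, so P_net = 129 W.

Net loss ≈ 129 W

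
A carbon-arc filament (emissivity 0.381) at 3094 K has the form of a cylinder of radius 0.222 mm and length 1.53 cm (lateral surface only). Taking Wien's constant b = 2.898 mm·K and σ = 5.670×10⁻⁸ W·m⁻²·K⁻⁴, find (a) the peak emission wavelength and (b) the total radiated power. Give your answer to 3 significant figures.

λ_max ≈ 937 nm; P ≈ 42.2 W

(a) λ_max = b/T = 2.898×10⁻³/3094 = 9.367×10⁻⁷ m = 937 nm.
Lateral area A = 2πrL = 2π×2.22×10⁻⁴×0.0153 = 2.13415×10⁻⁵ m².
(b) P = εσAT⁴ = 0.381×5.670×10⁻⁸×2.13415×10⁻⁵×(3094)⁴ = 42.2 W.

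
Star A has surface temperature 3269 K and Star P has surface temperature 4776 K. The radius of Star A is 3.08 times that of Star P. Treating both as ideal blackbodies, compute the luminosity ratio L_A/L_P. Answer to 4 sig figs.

L ∝ R²T⁴, so L_A/L_P = (R_A/R_P)²(T_A/T_P)⁴ = (3.08)² × (3269/4776)⁴ = 9.4864 × 0.219484 = 2.082.

L_A/L_P ≈ 2.082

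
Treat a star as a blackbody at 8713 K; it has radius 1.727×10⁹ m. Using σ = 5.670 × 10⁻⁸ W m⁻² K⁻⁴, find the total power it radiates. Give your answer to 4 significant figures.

Surface area A = 4πR² = 4π(1.727×10⁹ m)² = 3.74796×10¹⁹ m².
P = σAT⁴ = 5.670×10⁻⁸ × 3.74796×10¹⁹ × (8713)⁴ = 1.225×10²⁸ W.

P ≈ 1.225×10²⁸ W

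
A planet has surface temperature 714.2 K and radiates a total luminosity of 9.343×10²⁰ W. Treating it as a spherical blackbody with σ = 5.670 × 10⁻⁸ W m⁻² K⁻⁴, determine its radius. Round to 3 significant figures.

L = 4πR²σT⁴ ⇒ R = √(L/(4πσT⁴)).
σT⁴ = 14752.4 W/m², so R = √(9.343×10²⁰/(4π×14752.4)) = 7.10×10⁷ m.

R ≈ 7.10×10⁷ m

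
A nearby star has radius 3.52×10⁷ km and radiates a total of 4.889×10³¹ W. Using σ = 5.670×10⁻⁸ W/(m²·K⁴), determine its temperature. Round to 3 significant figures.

T ≈ 1.53×10⁴ K

Surface area A = 4πR² = 4π(3.52×10¹⁰ m)² = 1.55702×10²² m².
P = σAT⁴ ⇒ T = (P/(σA))^(1/4) = (4.889×10³¹/(5.670×10⁻⁸×1.55702×10²²))^(1/4) = 1.53×10⁴ K.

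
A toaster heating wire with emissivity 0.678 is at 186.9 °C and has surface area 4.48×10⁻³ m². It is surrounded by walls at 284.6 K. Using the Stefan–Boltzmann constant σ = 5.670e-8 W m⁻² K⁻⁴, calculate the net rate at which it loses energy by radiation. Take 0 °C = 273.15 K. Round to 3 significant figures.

Net loss ≈ 6.58 W

T = 186.9 °C + 273.15 = 460.05 K.
Area A = 4.48×10⁻³ m².
Net radiated power P_net = εσA(T⁴ − T₀⁴) = 0.678×5.670×10⁻⁸×4.48×10⁻³×(460.05⁴ − 284.6⁴).
T⁴ − T₀⁴ = 4.47940×10¹⁰ − 6.56054×10⁹ = 3.82335×10¹⁰ K⁴, so P_net = 6.58 W.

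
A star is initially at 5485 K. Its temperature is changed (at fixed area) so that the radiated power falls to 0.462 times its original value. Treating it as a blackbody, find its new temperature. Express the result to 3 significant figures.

T₂ ≈ 4.52×10³ K

P ∝ T⁴, so T₂/T₁ = (P₂/P₁)^(1/4) = (0.462)^(1/4) = 0.824443.
T₂ = 5485 × 0.824443 = 4.52×10³ K.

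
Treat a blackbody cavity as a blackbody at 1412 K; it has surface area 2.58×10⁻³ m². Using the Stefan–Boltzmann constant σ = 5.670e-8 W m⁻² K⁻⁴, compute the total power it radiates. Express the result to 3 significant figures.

P ≈ 581 W

Area A = 2.58×10⁻³ m².
P = σAT⁴ = 5.670×10⁻⁸ × 2.58×10⁻³ × (1412)⁴ = 581 W.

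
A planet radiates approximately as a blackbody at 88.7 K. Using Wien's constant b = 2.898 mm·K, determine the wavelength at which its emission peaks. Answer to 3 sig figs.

λ_max ≈ 32.7 μm

Wien's displacement law: λ_max = b/T = (2.898×10⁻³ m·K)/(88.7 K) = 3.267×10⁻⁵ m.
That is 32.7 μm, in the infrared range.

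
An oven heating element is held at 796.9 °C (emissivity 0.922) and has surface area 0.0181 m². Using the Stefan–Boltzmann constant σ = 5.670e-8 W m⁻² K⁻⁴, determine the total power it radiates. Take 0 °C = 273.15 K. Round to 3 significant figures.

P ≈ 1.24×10³ W

T = 796.9 °C + 273.15 = 1070.05 K.
Area A = 0.0181 m².
P = εσAT⁴ = 0.922 × 5.670×10⁻⁸ × 0.0181 × (1070.05)⁴ = 1.24×10³ W.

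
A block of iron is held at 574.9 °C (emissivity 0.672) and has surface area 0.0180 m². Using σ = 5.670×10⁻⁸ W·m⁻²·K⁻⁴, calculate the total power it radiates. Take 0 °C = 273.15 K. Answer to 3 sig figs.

P ≈ 355 W

T = 574.9 °C + 273.15 = 848.05 K.
Area A = 0.0180 m².
P = εσAT⁴ = 0.672 × 5.670×10⁻⁸ × 0.0180 × (848.05)⁴ = 355 W.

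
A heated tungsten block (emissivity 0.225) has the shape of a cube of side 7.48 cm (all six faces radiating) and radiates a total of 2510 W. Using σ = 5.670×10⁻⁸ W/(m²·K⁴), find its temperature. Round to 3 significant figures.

Area A = 6s² = 6×(0.0748 m)² = 0.0335702 m².
P = εσAT⁴ ⇒ T = (P/(εσA))^(1/4) = (2510/(0.225×5.670×10⁻⁸×0.0335702))^(1/4) = 1.56×10³ K.

T ≈ 1.56×10³ K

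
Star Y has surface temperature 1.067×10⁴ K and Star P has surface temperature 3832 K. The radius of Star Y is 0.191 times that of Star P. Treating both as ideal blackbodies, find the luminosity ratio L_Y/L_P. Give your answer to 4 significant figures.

L_Y/L_P ≈ 2.193

L ∝ R²T⁴, so L_Y/L_P = (R_Y/R_P)²(T_Y/T_P)⁴ = (0.191)² × (1.067×10⁴/3832)⁴ = 0.036481 × 60.1112 = 2.193.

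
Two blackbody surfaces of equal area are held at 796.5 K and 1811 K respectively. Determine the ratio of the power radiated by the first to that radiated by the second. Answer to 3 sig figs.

With equal areas, P₁/P₂ = (T₁/T₂)⁴ = (796.5/1811)⁴ = 0.0374.

P₁/P₂ ≈ 0.0374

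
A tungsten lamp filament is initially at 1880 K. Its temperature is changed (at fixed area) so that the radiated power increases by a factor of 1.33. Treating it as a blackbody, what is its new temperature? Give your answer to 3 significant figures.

P ∝ T⁴, so T₂/T₁ = (P₂/P₁)^(1/4) = (1.33)^(1/4) = 1.07390.
T₂ = 1880 × 1.07390 = 2.02×10³ K.

T₂ ≈ 2.02×10³ K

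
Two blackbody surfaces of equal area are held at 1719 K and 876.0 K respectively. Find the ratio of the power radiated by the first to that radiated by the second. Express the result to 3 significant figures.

With equal areas, P₁/P₂ = (T₁/T₂)⁴ = (1719/876.0)⁴ = 14.8.

P₁/P₂ ≈ 14.8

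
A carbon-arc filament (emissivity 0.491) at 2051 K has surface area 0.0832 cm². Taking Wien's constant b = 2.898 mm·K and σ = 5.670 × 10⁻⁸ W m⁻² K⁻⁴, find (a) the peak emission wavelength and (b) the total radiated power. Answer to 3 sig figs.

λ_max ≈ 1.41 μm; P ≈ 4.10 W

(a) λ_max = b/T = 2.898×10⁻³/2051 = 1.413×10⁻⁶ m = 1.41 μm.
Area A = 0.0832 cm² = 8.32×10⁻⁶ m².
(b) P = εσAT⁴ = 0.491×5.670×10⁻⁸×8.32×10⁻⁶×(2051)⁴ = 4.10 W.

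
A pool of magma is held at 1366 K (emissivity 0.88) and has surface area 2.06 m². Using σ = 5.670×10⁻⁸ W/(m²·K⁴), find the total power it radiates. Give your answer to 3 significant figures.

P ≈ 3.58×10⁵ W

Area A = 2.06 m².
P = εσAT⁴ = 0.88 × 5.670×10⁻⁸ × 2.06 × (1366)⁴ = 3.58×10⁵ W.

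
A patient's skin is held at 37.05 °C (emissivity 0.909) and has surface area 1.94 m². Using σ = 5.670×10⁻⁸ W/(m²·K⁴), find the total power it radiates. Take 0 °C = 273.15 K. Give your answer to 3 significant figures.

T = 37.05 °C + 273.15 = 310.20 K.
Area A = 1.94 m².
P = εσAT⁴ = 0.909 × 5.670×10⁻⁸ × 1.94 × (310.20)⁴ = 926 W.

P ≈ 926 W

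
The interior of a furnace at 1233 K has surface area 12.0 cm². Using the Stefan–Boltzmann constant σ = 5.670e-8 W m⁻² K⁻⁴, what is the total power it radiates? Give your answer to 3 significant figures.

P ≈ 157 W

Area A = 12.0 cm² = 1.20×10⁻³ m².
P = σAT⁴ = 5.670×10⁻⁸ × 1.20×10⁻³ × (1233)⁴ = 157 W.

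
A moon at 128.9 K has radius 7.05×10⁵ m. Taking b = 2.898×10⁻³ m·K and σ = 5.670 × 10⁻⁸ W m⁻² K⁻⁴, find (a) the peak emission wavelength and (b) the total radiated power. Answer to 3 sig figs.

(a) λ_max = b/T = 2.898×10⁻³/128.9 = 2.248×10⁻⁵ m = 22.5 μm.
Surface area A = 4πR² = 4π(7.05×10⁵ m)² = 6.24580×10¹² m².
(b) P = σAT⁴ = 5.670×10⁻⁸×6.24580×10¹²×(128.9)⁴ = 9.78×10¹³ W.

λ_max ≈ 22.5 μm; P ≈ 9.78×10¹³ W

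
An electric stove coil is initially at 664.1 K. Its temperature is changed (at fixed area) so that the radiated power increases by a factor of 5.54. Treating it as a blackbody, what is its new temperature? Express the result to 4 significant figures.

T₂ ≈ 1019 K

P ∝ T⁴, so T₂/T₁ = (P₂/P₁)^(1/4) = (5.54)^(1/4) = 1.53418.
T₂ = 664.1 × 1.53418 = 1019 K.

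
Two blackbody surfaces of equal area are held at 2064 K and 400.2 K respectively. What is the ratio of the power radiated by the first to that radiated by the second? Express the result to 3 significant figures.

With equal areas, P₁/P₂ = (T₁/T₂)⁴ = (2064/400.2)⁴ = 708.

P₁/P₂ ≈ 708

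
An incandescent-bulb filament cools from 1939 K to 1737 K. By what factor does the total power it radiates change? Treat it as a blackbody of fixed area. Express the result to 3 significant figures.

P₂/P₁ ≈ 0.644

P ∝ T⁴, so P₂/P₁ = (T₂/T₁)⁴ = (1737/1939)⁴ = (0.895823)⁴ = 0.644.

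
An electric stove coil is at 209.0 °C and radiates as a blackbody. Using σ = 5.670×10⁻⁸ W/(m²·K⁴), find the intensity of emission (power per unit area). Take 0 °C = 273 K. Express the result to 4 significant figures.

I ≈ 3060 W/m²

T = 209.0 °C + 273 = 482.0 K.
Stefan–Boltzmann: I = σT⁴ = 5.670×10⁻⁸ × (482.0)⁴ = 3060 W/m².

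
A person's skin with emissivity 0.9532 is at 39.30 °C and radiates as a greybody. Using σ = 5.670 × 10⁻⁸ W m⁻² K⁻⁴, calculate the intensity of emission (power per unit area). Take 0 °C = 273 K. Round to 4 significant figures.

I ≈ 514.1 W/m²

T = 39.30 °C + 273 = 312.30 K.
Stefan–Boltzmann: I = εσT⁴ = 0.9532 × 5.670×10⁻⁸ × (312.30)⁴ = 514.1 W/m².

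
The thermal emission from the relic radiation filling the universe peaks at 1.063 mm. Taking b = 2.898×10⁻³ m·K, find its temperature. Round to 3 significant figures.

Wien's law gives T = b/λ_max = (2.898×10⁻³ m·K)/(1.063×10⁻³ m) = 2.73 K.

T ≈ 2.73 K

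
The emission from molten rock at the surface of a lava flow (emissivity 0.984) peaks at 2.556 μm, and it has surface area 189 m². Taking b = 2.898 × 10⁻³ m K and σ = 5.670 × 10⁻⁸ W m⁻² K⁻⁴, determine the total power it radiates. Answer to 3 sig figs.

Wien's law: T = b/λ_max = 2.898×10⁻³/2.556×10⁻⁶ = 1133.80 K.
Area A = 189 m².
Then P = εσAT⁴ = 0.984×5.670×10⁻⁸×189×(1133.80)⁴ = 1.74×10⁷ W.

P ≈ 1.74×10⁷ W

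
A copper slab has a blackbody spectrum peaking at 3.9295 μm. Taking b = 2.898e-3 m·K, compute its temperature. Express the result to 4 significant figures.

Wien's law gives T = b/λ_max = (2.898×10⁻³ m·K)/(3.9295×10⁻⁶ m) = 737.5 K.

T ≈ 737.5 K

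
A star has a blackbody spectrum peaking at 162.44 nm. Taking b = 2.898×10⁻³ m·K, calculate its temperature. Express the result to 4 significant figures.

T ≈ 1.784×10⁴ K

Wien's law gives T = b/λ_max = (2.898×10⁻³ m·K)/(1.6244×10⁻⁷ m) = 1.784×10⁴ K.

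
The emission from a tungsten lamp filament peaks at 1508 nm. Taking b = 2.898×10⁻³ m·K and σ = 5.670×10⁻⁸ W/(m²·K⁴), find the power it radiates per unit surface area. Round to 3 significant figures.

Wien's law: T = b/λ_max = 2.898×10⁻³/1.508×10⁻⁶ = 1921.75 K.
Then I = σT⁴ = 5.670×10⁻⁸×(1921.75)⁴ = 7.73×10⁵ W/m².

I ≈ 7.73×10⁵ W/m²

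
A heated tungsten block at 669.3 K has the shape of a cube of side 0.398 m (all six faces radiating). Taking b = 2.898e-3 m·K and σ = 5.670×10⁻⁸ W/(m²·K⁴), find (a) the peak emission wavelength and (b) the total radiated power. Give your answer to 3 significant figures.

λ_max ≈ 4.33 μm; P ≈ 1.08×10⁴ W

(a) λ_max = b/T = 2.898×10⁻³/669.3 = 4.330×10⁻⁶ m = 4.33 μm.
Area A = 6s² = 6×(0.398 m)² = 0.950424 m².
(b) P = σAT⁴ = 5.670×10⁻⁸×0.950424×(669.3)⁴ = 1.08×10⁴ W.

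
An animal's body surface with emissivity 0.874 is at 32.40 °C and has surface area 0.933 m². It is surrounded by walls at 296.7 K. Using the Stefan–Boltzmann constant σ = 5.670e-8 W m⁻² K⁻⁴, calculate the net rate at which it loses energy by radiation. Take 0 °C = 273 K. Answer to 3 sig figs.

T = 32.40 °C + 273 = 305.40 K.
Area A = 0.933 m².
Net radiated power P_net = εσA(T⁴ − T₀⁴) = 0.874×5.670×10⁻⁸×0.933×(305.40⁴ − 296.7⁴).
T⁴ − T₀⁴ = 8.69914×10⁹ − 7.74944×10⁹ = 9.49700×10⁸ K⁴, so P_net = 43.9 W.

Net loss ≈ 43.9 W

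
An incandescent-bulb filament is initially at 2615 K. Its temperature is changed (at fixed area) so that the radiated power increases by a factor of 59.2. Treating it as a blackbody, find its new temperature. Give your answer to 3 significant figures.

P ∝ T⁴, so T₂/T₁ = (P₂/P₁)^(1/4) = (59.2)^(1/4) = 2.77383.
T₂ = 2615 × 2.77383 = 7.25×10³ K.

T₂ ≈ 7.25×10³ K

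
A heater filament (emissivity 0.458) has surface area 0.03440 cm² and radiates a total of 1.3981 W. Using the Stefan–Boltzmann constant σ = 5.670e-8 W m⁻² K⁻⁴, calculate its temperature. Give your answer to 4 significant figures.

Area A = 0.03440 cm² = 3.440×10⁻⁶ m².
P = εσAT⁴ ⇒ T = (P/(εσA))^(1/4) = (1.3981/(0.458×5.670×10⁻⁸×3.440×10⁻⁶))^(1/4) = 1989 K.

T ≈ 1989 K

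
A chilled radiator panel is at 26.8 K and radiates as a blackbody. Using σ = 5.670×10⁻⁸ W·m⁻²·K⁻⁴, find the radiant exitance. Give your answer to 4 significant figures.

I ≈ 0.02925 W/m²

Stefan–Boltzmann: I = σT⁴ = 5.670×10⁻⁸ × (26.8)⁴ = 0.02925 W/m².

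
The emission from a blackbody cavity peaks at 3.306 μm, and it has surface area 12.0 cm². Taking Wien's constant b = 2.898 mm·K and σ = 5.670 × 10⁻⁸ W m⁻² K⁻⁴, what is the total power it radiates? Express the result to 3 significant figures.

Wien's law: T = b/λ_max = 2.898×10⁻³/3.306×10⁻⁶ = 876.588 K.
Area A = 12.0 cm² = 1.20×10⁻³ m².
Then P = σAT⁴ = 5.670×10⁻⁸×1.20×10⁻³×(876.588)⁴ = 40.2 W.

P ≈ 40.2 W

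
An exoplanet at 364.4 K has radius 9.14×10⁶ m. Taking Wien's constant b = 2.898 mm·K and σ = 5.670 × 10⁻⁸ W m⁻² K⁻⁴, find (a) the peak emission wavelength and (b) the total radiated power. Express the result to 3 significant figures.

(a) λ_max = b/T = 2.898×10⁻³/364.4 = 7.953×10⁻⁶ m = 7.95 μm.
Surface area A = 4πR² = 4π(9.14×10⁶ m)² = 1.04979×10¹⁵ m².
(b) P = σAT⁴ = 5.670×10⁻⁸×1.04979×10¹⁵×(364.4)⁴ = 1.05×10¹⁸ W.

λ_max ≈ 7.95 μm; P ≈ 1.05×10¹⁸ W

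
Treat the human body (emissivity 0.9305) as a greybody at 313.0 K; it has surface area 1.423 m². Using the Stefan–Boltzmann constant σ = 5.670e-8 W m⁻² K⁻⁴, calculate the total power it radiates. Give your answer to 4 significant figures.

Area A = 1.423 m².
P = εσAT⁴ = 0.9305 × 5.670×10⁻⁸ × 1.423 × (313.0)⁴ = 720.6 W.

P ≈ 720.6 W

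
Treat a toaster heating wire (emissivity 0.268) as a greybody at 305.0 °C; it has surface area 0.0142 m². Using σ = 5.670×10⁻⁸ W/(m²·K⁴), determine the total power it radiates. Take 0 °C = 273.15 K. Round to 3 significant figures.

P ≈ 24.1 W

T = 305.0 °C + 273.15 = 578.15 K.
Area A = 0.0142 m².
P = εσAT⁴ = 0.268 × 5.670×10⁻⁸ × 0.0142 × (578.15)⁴ = 24.1 W.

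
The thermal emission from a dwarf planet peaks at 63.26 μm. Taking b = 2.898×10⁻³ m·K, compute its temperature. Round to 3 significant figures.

Wien's law gives T = b/λ_max = (2.898×10⁻³ m·K)/(6.326×10⁻⁵ m) = 45.8 K.

T ≈ 45.8 K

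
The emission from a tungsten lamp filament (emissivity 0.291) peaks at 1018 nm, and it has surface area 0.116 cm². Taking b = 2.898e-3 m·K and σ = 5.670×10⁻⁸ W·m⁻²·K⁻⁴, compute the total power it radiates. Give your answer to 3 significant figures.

Wien's law: T = b/λ_max = 2.898×10⁻³/1.018×10⁻⁶ = 2846.76 K.
Area A = 0.116 cm² = 1.16×10⁻⁵ m².
Then P = εσAT⁴ = 0.291×5.670×10⁻⁸×1.16×10⁻⁵×(2846.76)⁴ = 12.6 W.

P ≈ 12.6 W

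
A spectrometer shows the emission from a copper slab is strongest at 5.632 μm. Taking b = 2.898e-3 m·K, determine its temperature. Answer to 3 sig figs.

Wien's law gives T = b/λ_max = (2.898×10⁻³ m·K)/(5.632×10⁻⁶ m) = 515 K.

T ≈ 515 K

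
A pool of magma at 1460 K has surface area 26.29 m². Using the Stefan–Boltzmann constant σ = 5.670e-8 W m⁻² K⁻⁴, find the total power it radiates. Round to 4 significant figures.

Area A = 26.29 m².
P = σAT⁴ = 5.670×10⁻⁸ × 26.29 × (1460)⁴ = 6.773×10⁶ W.

P ≈ 6.773×10⁶ W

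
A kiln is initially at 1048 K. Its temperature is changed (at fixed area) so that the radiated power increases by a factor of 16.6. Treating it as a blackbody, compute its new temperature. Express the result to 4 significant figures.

T₂ ≈ 2115 K

P ∝ T⁴, so T₂/T₁ = (P₂/P₁)^(1/4) = (16.6)^(1/4) = 2.01849.
T₂ = 1048 × 2.01849 = 2115 K.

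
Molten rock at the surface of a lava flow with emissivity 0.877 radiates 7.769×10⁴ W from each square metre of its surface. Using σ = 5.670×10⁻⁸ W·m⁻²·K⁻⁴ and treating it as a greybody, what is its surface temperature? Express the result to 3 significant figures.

I = εσT⁴, so T = (I/εσ)^(1/4) = (7.769×10⁴/(0.877×5.670×10⁻⁸))^(1/4) = 1.12×10³ K.

T ≈ 1.12×10³ K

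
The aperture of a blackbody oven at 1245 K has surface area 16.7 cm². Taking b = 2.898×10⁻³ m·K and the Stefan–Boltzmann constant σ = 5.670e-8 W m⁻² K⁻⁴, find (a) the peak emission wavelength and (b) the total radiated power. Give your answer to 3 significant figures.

(a) λ_max = b/T = 2.898×10⁻³/1245 = 2.328×10⁻⁶ m = 2.33 μm.
Area A = 16.7 cm² = 1.67×10⁻³ m².
(b) P = σAT⁴ = 5.670×10⁻⁸×1.67×10⁻³×(1245)⁴ = 227 W.

λ_max ≈ 2.33 μm; P ≈ 227 W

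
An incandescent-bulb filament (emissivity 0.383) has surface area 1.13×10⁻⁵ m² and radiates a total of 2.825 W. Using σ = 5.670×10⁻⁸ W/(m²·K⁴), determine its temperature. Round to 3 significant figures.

Area A = 1.13×10⁻⁵ m².
P = εσAT⁴ ⇒ T = (P/(εσA))^(1/4) = (2.825/(0.383×5.670×10⁻⁸×1.13×10⁻⁵))^(1/4) = 1.84×10³ K.

T ≈ 1.84×10³ K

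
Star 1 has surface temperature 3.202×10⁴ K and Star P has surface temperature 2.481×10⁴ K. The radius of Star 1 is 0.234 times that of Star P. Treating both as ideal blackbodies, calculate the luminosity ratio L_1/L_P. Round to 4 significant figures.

L_1/L_P ≈ 0.1519

L ∝ R²T⁴, so L_1/L_P = (R_1/R_P)²(T_1/T_P)⁴ = (0.234)² × (3.202×10⁴/2.481×10⁴)⁴ = 0.054756 × 2.77446 = 0.1519.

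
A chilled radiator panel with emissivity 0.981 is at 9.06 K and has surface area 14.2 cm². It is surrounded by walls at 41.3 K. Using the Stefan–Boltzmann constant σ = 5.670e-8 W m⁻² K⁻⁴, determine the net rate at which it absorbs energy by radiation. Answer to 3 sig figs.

Net gain ≈ 2.29×10⁻⁴ W

Area A = 14.2 cm² = 1.42×10⁻³ m².
Net radiated power P_net = εσA(T⁴ − T₀⁴) = 0.981×5.670×10⁻⁸×1.42×10⁻³×(9.06⁴ − 41.3⁴).
T⁴ − T₀⁴ = 6737.72 − 2.90938×10⁶ = -2.90264×10⁶ K⁴, so P_net = -2.29×10⁻⁴ W — negative, meaning a net gain of 2.29×10⁻⁴ W.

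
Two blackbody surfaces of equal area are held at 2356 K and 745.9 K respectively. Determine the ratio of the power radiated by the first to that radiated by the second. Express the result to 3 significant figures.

With equal areas, P₁/P₂ = (T₁/T₂)⁴ = (2356/745.9)⁴ = 99.5.

P₁/P₂ ≈ 99.5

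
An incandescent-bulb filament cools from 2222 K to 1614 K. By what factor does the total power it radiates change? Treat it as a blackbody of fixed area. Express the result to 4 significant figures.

P ∝ T⁴, so P₂/P₁ = (T₂/T₁)⁴ = (1614/2222)⁴ = (0.726373)⁴ = 0.2784.

P₂/P₁ ≈ 0.2784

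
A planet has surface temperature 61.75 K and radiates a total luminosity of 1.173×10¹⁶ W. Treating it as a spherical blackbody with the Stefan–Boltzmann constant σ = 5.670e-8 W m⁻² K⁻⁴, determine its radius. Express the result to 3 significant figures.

R ≈ 3.36×10⁷ m

L = 4πR²σT⁴ ⇒ R = √(L/(4πσT⁴)).
σT⁴ = 0.824387 W/m², so R = √(1.173×10¹⁶/(4π×0.824387)) = 3.36×10⁷ m.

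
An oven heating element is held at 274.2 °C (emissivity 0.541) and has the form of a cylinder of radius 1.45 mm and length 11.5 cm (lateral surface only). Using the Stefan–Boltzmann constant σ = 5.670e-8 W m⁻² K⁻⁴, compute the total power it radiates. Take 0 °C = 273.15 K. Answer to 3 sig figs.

P ≈ 2.88 W

T = 274.2 °C + 273.15 = 547.35 K.
Lateral area A = 2πrL = 2π×1.45×10⁻³×0.115 = 1.04772×10⁻³ m².
P = εσAT⁴ = 0.541 × 5.670×10⁻⁸ × 1.04772×10⁻³ × (547.35)⁴ = 2.88 W.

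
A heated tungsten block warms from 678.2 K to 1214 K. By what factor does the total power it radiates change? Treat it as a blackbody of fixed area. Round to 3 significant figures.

P₂/P₁ ≈ 10.3

P ∝ T⁴, so P₂/P₁ = (T₂/T₁)⁴ = (1214/678.2)⁴ = (1.79003)⁴ = 10.3.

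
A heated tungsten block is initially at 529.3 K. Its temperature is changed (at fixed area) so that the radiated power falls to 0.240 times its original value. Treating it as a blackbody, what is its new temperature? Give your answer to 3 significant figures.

P ∝ T⁴, so T₂/T₁ = (P₂/P₁)^(1/4) = (0.240)^(1/4) = 0.699927.
T₂ = 529.3 × 0.699927 = 370 K.

T₂ ≈ 370 K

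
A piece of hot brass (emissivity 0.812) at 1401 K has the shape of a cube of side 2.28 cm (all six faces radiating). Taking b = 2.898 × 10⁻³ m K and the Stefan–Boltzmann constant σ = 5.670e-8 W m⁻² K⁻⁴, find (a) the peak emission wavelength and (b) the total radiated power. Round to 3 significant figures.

(a) λ_max = b/T = 2.898×10⁻³/1401 = 2.069×10⁻⁶ m = 2.07×10³ nm.
Area A = 6s² = 6×(0.0228 m)² = 3.11904×10⁻³ m².
(b) P = εσAT⁴ = 0.812×5.670×10⁻⁸×3.11904×10⁻³×(1401)⁴ = 553 W.

λ_max ≈ 2.07×10³ nm; P ≈ 553 W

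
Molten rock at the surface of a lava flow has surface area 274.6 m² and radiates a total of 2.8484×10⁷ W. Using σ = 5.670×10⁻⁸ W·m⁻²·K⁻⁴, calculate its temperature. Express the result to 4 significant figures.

Area A = 274.6 m².
P = σAT⁴ ⇒ T = (P/(σA))^(1/4) = (2.8484×10⁷/(5.670×10⁻⁸×274.6))^(1/4) = 1163 K.

T ≈ 1163 K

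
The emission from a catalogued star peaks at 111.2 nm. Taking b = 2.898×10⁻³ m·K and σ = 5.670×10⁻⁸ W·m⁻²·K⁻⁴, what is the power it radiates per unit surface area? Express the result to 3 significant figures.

Wien's law: T = b/λ_max = 2.898×10⁻³/1.112×10⁻⁷ = 26061.2 K.
Then I = σT⁴ = 5.670×10⁻⁸×(26061.2)⁴ = 2.62×10¹⁰ W/m².

I ≈ 2.62×10¹⁰ W/m²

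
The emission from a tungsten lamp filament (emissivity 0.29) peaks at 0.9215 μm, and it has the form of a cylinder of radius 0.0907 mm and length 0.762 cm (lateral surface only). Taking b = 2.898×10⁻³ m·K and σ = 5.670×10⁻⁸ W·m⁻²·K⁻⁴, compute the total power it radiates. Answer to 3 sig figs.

P ≈ 6.98 W

Wien's law: T = b/λ_max = 2.898×10⁻³/9.215×10⁻⁷ = 3144.87 K.
Lateral area A = 2πrL = 2π×9.07×10⁻⁵×7.62×10⁻³ = 4.34252×10⁻⁶ m².
Then P = εσAT⁴ = 0.29×5.670×10⁻⁸×4.34252×10⁻⁶×(3144.87)⁴ = 6.98 W.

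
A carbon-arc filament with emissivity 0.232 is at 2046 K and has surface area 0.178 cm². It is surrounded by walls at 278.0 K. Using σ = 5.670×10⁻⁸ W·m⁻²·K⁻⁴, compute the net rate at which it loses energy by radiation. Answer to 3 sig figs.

Area A = 0.178 cm² = 1.78×10⁻⁵ m².
Net radiated power P_net = εσA(T⁴ − T₀⁴) = 0.232×5.670×10⁻⁸×1.78×10⁻⁵×(2046⁴ − 278.0⁴).
T⁴ − T₀⁴ = 1.75236×10¹³ − 5.97282×10⁹ = 1.75176×10¹³ K⁴, so P_net = 4.10 W.

Net loss ≈ 4.10 W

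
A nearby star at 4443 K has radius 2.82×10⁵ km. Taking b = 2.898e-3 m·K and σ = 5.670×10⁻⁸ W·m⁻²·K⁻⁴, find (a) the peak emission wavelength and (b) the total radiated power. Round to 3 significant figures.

(a) λ_max = b/T = 2.898×10⁻³/4443 = 6.523×10⁻⁷ m = 0.652 μm.
Surface area A = 4πR² = 4π(2.82×10⁸ m)² = 9.99328×10¹⁷ m².
(b) P = σAT⁴ = 5.670×10⁻⁸×9.99328×10¹⁷×(4443)⁴ = 2.21×10²⁵ W.

λ_max ≈ 0.652 μm; P ≈ 2.21×10²⁵ W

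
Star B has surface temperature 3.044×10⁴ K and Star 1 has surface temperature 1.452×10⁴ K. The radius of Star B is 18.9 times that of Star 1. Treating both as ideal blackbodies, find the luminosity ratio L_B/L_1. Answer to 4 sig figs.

L_B/L_1 ≈ 6900

L ∝ R²T⁴, so L_B/L_1 = (R_B/R_1)²(T_B/T_1)⁴ = (18.9)² × (3.044×10⁴/1.452×10⁴)⁴ = 357.21 × 19.3158 = 6900.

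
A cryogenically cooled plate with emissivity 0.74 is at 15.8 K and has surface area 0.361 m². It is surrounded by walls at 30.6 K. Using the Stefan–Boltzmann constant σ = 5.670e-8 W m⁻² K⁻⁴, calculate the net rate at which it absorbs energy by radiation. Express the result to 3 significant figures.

Area A = 0.361 m².
Net radiated power P_net = εσA(T⁴ − T₀⁴) = 0.74×5.670×10⁻⁸×0.361×(15.8⁴ − 30.6⁴).
T⁴ − T₀⁴ = 62320.1 − 8.76770×10⁵ = -8.14450×10⁵ K⁴, so P_net = -0.0123 W — negative, meaning a net gain of 0.0123 W.

Net gain ≈ 0.0123 W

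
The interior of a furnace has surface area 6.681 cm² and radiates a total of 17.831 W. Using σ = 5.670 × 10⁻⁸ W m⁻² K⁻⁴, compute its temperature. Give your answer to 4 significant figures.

Area A = 6.681 cm² = 6.681×10⁻⁴ m².
P = σAT⁴ ⇒ T = (P/(σA))^(1/4) = (17.831/(5.670×10⁻⁸×6.681×10⁻⁴))^(1/4) = 828.3 K.

T ≈ 828.3 K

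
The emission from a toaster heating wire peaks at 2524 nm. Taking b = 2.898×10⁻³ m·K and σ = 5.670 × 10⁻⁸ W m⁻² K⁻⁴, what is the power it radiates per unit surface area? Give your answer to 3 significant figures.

I ≈ 9.85×10⁴ W/m²

Wien's law: T = b/λ_max = 2.898×10⁻³/2.524×10⁻⁶ = 1148.18 K.
Then I = σT⁴ = 5.670×10⁻⁸×(1148.18)⁴ = 9.85×10⁴ W/m².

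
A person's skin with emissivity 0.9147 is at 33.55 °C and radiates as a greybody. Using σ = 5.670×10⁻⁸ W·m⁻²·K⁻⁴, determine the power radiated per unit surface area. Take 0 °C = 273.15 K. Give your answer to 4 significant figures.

I ≈ 458.9 W/m²

T = 33.55 °C + 273.15 = 306.70 K.
Stefan–Boltzmann: I = εσT⁴ = 0.9147 × 5.670×10⁻⁸ × (306.70)⁴ = 458.9 W/m².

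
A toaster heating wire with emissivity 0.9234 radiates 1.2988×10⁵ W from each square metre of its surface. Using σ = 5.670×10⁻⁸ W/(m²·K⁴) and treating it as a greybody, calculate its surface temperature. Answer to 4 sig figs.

I = εσT⁴, so T = (I/εσ)^(1/4) = (1.2988×10⁵/(0.9234×5.670×10⁻⁸))^(1/4) = 1255 K.

T ≈ 1255 K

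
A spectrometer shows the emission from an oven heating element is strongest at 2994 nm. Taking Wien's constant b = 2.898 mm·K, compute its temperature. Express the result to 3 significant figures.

T ≈ 968 K

Wien's law gives T = b/λ_max = (2.898×10⁻³ m·K)/(2.994×10⁻⁶ m) = 968 K.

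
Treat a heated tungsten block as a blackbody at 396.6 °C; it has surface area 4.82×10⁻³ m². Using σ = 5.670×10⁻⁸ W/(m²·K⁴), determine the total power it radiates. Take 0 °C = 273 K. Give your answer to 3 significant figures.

P ≈ 54.9 W

T = 396.6 °C + 273 = 669.6 K.
Area A = 4.82×10⁻³ m².
P = σAT⁴ = 5.670×10⁻⁸ × 4.82×10⁻³ × (669.6)⁴ = 54.9 W.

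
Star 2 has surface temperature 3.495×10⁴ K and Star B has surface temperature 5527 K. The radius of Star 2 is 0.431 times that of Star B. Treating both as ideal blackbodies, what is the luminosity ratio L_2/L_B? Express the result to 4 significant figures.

L_2/L_B ≈ 297.0

L ∝ R²T⁴, so L_2/L_B = (R_2/R_B)²(T_2/T_B)⁴ = (0.431)² × (3.495×10⁴/5527)⁴ = 0.185761 × 1598.94 = 297.0.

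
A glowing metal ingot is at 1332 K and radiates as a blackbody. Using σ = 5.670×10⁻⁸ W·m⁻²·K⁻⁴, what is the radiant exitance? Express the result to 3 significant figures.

Stefan–Boltzmann: I = σT⁴ = 5.670×10⁻⁸ × (1332)⁴ = 1.78×10⁵ W/m².

I ≈ 1.78×10⁵ W/m²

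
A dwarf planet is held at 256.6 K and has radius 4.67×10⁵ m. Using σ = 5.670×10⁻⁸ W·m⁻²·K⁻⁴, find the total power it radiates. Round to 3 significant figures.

Surface area A = 4πR² = 4π(4.67×10⁵ m)² = 2.74059×10¹² m².
P = σAT⁴ = 5.670×10⁻⁸ × 2.74059×10¹² × (256.6)⁴ = 6.74×10¹⁴ W.

P ≈ 6.74×10¹⁴ W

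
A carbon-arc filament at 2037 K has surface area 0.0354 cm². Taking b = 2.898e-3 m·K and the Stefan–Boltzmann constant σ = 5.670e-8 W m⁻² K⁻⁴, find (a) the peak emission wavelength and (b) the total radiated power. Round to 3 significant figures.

(a) λ_max = b/T = 2.898×10⁻³/2037 = 1.423×10⁻⁶ m = 1.42×10³ nm.
Area A = 0.0354 cm² = 3.54×10⁻⁶ m².
(b) P = σAT⁴ = 5.670×10⁻⁸×3.54×10⁻⁶×(2037)⁴ = 3.46 W.

λ_max ≈ 1.42×10³ nm; P ≈ 3.46 W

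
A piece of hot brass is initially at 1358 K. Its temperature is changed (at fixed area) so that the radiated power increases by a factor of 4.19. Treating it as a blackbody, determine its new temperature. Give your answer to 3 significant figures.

P ∝ T⁴, so T₂/T₁ = (P₂/P₁)^(1/4) = (4.19)^(1/4) = 1.43072.
T₂ = 1358 × 1.43072 = 1.94×10³ K.

T₂ ≈ 1.94×10³ K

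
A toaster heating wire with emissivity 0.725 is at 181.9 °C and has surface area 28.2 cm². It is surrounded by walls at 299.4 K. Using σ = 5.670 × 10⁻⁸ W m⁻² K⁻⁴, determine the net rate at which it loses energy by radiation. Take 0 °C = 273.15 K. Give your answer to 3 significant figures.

Net loss ≈ 4.04 W

T = 181.9 °C + 273.15 = 455.05 K.
Area A = 28.2 cm² = 2.82×10⁻³ m².
Net radiated power P_net = εσA(T⁴ − T₀⁴) = 0.725×5.670×10⁻⁸×2.82×10⁻³×(455.05⁴ − 299.4⁴).
T⁴ − T₀⁴ = 4.28782×10¹⁰ − 8.03539×10⁹ = 3.48428×10¹⁰ K⁴, so P_net = 4.04 W.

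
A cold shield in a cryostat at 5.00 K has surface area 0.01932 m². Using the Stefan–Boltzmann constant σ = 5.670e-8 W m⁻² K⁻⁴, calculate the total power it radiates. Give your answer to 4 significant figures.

Area A = 0.01932 m².
P = σAT⁴ = 5.670×10⁻⁸ × 0.01932 × (5.00)⁴ = 6.847×10⁻⁷ W.

P ≈ 6.847×10⁻⁷ W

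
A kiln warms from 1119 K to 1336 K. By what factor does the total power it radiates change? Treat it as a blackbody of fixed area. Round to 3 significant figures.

P₂/P₁ ≈ 2.03

P ∝ T⁴, so P₂/P₁ = (T₂/T₁)⁴ = (1336/1119)⁴ = (1.19392)⁴ = 2.03.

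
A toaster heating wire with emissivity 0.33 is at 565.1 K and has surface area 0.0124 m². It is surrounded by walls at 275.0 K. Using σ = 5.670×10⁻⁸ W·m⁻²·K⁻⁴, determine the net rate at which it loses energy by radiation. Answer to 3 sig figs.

Net loss ≈ 22.3 W

Area A = 0.0124 m².
Net radiated power P_net = εσA(T⁴ − T₀⁴) = 0.33×5.670×10⁻⁸×0.0124×(565.1⁴ − 275.0⁴).
T⁴ − T₀⁴ = 1.01977×10¹¹ − 5.71914×10⁹ = 9.62579×10¹⁰ K⁴, so P_net = 22.3 W.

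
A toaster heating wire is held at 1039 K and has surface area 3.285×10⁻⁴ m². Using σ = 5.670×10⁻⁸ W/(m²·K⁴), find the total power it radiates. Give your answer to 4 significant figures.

Area A = 3.285×10⁻⁴ m².
P = σAT⁴ = 5.670×10⁻⁸ × 3.285×10⁻⁴ × (1039)⁴ = 21.71 W.

P ≈ 21.71 W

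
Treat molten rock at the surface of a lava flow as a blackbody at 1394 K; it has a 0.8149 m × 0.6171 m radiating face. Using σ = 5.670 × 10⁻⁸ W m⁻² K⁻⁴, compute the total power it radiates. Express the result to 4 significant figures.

P ≈ 1.077×10⁵ W

Area A = 0.8149 × 0.6171 = 0.502875 m².
P = σAT⁴ = 5.670×10⁻⁸ × 0.502875 × (1394)⁴ = 1.077×10⁵ W.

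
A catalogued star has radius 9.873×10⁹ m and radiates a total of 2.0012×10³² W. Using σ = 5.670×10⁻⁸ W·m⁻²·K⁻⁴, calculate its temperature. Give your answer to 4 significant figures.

Surface area A = 4πR² = 4π(9.873×10⁹ m)² = 1.22492×10²¹ m².
P = σAT⁴ ⇒ T = (P/(σA))^(1/4) = (2.0012×10³²/(5.670×10⁻⁸×1.22492×10²¹))^(1/4) = 4.120×10⁴ K.

T ≈ 4.120×10⁴ K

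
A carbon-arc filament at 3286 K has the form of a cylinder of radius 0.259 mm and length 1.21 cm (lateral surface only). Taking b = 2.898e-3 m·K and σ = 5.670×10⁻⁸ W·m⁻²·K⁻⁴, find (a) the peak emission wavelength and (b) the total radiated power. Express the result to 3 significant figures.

λ_max ≈ 882 nm; P ≈ 130 W

(a) λ_max = b/T = 2.898×10⁻³/3286 = 8.819×10⁻⁷ m = 882 nm.
Lateral area A = 2πrL = 2π×2.59×10⁻⁴×0.0121 = 1.96909×10⁻⁵ m².
(b) P = σAT⁴ = 5.670×10⁻⁸×1.96909×10⁻⁵×(3286)⁴ = 130 W.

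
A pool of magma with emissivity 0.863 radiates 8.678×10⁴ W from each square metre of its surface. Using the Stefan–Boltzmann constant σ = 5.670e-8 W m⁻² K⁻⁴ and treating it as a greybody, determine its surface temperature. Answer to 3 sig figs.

T ≈ 1.15×10³ K

I = εσT⁴, so T = (I/εσ)^(1/4) = (8.678×10⁴/(0.863×5.670×10⁻⁸))^(1/4) = 1.15×10³ K.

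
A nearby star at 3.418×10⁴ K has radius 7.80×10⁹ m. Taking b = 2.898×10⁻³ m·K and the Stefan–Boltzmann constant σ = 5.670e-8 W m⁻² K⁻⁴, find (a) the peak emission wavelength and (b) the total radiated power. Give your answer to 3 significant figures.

(a) λ_max = b/T = 2.898×10⁻³/3.418×10⁴ = 8.479×10⁻⁸ m = 84.8 nm.
Surface area A = 4πR² = 4π(7.80×10⁹ m)² = 7.64538×10²⁰ m².
(b) P = σAT⁴ = 5.670×10⁻⁸×7.64538×10²⁰×(3.418×10⁴)⁴ = 5.92×10³¹ W.

λ_max ≈ 84.8 nm; P ≈ 5.92×10³¹ W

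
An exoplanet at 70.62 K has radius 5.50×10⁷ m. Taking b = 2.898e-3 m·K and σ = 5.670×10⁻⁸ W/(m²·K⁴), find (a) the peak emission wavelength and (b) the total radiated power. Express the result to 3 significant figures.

λ_max ≈ 41.0 μm; P ≈ 5.36×10¹⁶ W

(a) λ_max = b/T = 2.898×10⁻³/70.62 = 4.104×10⁻⁵ m = 41.0 μm.
Surface area A = 4πR² = 4π(5.50×10⁷ m)² = 3.80133×10¹⁶ m².
(b) P = σAT⁴ = 5.670×10⁻⁸×3.80133×10¹⁶×(70.62)⁴ = 5.36×10¹⁶ W.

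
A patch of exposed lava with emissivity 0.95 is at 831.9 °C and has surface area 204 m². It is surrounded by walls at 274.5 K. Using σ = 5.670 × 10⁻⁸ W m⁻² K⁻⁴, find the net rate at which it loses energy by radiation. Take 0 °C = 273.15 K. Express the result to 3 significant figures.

T = 831.9 °C + 273.15 = 1105.05 K.
Area A = 204 m².
Net radiated power P_net = εσA(T⁴ − T₀⁴) = 0.95×5.670×10⁻⁸×204×(1105.05⁴ − 274.5⁴).
T⁴ − T₀⁴ = 1.49117×10¹² − 5.67766×10⁹ = 1.48549×10¹² K⁴, so P_net = 1.63×10⁷ W.

Net loss ≈ 1.63×10⁷ W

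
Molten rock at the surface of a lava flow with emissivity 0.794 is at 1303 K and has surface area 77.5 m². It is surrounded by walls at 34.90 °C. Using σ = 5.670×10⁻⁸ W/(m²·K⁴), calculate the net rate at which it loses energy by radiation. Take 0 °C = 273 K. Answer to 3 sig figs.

Net loss ≈ 1.00×10⁷ W

Surroundings: T = 34.90 °C + 273 = 307.90 K.
Area A = 77.5 m².
Net radiated power P_net = εσA(T⁴ − T₀⁴) = 0.794×5.670×10⁻⁸×77.5×(1303⁴ − 307.90⁴).
T⁴ − T₀⁴ = 2.88256×10¹² − 8.98750×10⁹ = 2.87357×10¹² K⁴, so P_net = 1.00×10⁷ W.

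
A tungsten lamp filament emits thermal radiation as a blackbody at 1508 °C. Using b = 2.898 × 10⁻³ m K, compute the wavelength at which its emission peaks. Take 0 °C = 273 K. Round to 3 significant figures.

λ_max ≈ 1.63×10³ nm

T = 1508 °C + 273 = 1781 K.
Wien's displacement law: λ_max = b/T = (2.898×10⁻³ m·K)/(1781 K) = 1.627×10⁻⁶ m.
That is 1.63×10³ nm, in the infrared range.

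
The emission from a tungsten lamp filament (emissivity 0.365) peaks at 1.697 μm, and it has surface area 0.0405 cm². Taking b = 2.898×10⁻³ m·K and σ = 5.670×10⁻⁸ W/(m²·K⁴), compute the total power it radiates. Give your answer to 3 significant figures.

P ≈ 0.713 W

Wien's law: T = b/λ_max = 2.898×10⁻³/1.697×10⁻⁶ = 1707.72 K.
Area A = 0.0405 cm² = 4.05×10⁻⁶ m².
Then P = εσAT⁴ = 0.365×5.670×10⁻⁸×4.05×10⁻⁶×(1707.72)⁴ = 0.713 W.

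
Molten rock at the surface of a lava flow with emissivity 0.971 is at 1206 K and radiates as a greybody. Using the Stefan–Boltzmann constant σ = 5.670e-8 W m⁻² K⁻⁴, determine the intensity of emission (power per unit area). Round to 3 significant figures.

I ≈ 1.16×10⁵ W/m²

Stefan–Boltzmann: I = εσT⁴ = 0.971 × 5.670×10⁻⁸ × (1206)⁴ = 1.16×10⁵ W/m².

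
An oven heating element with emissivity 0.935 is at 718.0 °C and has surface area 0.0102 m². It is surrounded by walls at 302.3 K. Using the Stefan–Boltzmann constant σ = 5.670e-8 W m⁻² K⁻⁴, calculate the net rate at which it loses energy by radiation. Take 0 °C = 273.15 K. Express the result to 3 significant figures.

T = 718.0 °C + 273.15 = 991.15 K.
Area A = 0.0102 m².
Net radiated power P_net = εσA(T⁴ − T₀⁴) = 0.935×5.670×10⁻⁸×0.0102×(991.15⁴ − 302.3⁴).
T⁴ − T₀⁴ = 9.65067×10¹¹ − 8.35127×10⁹ = 9.56716×10¹¹ K⁴, so P_net = 517 W.

Net loss ≈ 517 W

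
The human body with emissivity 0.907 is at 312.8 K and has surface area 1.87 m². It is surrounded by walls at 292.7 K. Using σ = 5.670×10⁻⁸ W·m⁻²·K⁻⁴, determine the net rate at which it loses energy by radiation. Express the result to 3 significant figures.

Area A = 1.87 m².
Net radiated power P_net = εσA(T⁴ − T₀⁴) = 0.907×5.670×10⁻⁸×1.87×(312.8⁴ − 292.7⁴).
T⁴ − T₀⁴ = 9.57342×10⁹ − 7.33991×10⁹ = 2.23351×10⁹ K⁴, so P_net = 215 W.

Net loss ≈ 215 W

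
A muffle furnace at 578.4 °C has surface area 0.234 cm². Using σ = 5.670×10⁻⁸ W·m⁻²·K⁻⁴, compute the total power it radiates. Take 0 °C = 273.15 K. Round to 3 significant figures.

P ≈ 0.698 W

T = 578.4 °C + 273.15 = 851.55 K.
Area A = 0.234 cm² = 2.34×10⁻⁵ m².
P = σAT⁴ = 5.670×10⁻⁸ × 2.34×10⁻⁵ × (851.55)⁴ = 0.698 W.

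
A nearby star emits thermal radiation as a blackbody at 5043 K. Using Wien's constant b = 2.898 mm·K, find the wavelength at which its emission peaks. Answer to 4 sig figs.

Wien's displacement law: λ_max = b/T = (2.898×10⁻³ m·K)/(5043 K) = 5.7466×10⁻⁷ m.
That is 0.5747 μm, in the visible range.

λ_max ≈ 0.5747 μm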